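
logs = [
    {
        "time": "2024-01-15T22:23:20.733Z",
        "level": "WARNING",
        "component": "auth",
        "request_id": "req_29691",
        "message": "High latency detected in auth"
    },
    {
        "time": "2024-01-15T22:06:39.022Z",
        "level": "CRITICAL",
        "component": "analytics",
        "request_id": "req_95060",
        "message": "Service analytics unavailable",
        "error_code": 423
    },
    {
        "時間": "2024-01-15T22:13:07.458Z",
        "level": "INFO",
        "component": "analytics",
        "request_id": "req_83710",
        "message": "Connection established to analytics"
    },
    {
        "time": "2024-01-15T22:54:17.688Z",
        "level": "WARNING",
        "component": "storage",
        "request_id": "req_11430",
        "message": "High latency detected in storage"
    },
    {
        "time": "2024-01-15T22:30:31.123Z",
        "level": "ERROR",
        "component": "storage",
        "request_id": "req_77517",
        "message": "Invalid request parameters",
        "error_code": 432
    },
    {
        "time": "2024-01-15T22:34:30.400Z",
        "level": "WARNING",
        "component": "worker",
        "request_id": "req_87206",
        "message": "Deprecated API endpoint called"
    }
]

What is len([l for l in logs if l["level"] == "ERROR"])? 1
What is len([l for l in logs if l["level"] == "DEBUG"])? 0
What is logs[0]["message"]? "High latency detected in auth"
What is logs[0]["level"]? "WARNING"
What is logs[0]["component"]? "auth"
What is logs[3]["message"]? "High latency detected in storage"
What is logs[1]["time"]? "2024-01-15T22:06:39.022Z"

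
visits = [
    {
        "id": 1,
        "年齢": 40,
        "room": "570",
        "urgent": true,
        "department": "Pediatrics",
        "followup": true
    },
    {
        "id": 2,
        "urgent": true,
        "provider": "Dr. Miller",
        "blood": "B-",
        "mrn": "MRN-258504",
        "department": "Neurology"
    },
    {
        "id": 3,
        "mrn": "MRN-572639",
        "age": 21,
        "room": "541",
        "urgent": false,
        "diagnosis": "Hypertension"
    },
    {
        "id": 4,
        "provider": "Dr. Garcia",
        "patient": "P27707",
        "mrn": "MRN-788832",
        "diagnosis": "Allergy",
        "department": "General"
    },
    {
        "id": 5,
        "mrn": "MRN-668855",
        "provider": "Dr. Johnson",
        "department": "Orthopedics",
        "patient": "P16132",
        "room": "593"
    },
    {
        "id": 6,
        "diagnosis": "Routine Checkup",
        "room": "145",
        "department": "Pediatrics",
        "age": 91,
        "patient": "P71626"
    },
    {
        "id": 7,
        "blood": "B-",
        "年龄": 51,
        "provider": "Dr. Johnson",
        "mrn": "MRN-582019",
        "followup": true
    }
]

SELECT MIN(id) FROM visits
1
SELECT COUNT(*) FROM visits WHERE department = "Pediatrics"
2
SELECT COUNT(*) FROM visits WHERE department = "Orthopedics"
1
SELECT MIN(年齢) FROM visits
40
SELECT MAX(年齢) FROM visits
40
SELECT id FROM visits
[1, 2, 3, 4, 5, 6, 7]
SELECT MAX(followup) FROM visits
True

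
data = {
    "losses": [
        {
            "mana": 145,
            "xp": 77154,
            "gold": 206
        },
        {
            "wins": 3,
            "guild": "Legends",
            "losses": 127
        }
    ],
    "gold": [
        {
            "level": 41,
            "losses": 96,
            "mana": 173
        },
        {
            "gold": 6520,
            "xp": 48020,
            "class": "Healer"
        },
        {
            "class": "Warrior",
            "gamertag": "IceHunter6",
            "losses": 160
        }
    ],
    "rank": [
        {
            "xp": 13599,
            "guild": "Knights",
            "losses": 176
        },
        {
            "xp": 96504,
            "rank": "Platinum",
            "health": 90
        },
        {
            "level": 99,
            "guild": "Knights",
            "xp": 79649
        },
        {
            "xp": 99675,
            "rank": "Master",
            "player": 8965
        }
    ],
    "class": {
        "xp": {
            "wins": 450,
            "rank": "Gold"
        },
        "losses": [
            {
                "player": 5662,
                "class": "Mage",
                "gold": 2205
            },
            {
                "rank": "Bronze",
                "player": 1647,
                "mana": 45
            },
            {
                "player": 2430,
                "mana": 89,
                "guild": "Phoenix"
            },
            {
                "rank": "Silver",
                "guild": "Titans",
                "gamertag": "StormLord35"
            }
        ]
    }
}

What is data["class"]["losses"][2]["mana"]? 89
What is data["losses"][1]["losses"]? 127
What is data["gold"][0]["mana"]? 173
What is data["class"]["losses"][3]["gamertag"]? "StormLord35"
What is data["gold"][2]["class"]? "Warrior"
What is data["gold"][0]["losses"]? 96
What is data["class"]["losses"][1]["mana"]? 45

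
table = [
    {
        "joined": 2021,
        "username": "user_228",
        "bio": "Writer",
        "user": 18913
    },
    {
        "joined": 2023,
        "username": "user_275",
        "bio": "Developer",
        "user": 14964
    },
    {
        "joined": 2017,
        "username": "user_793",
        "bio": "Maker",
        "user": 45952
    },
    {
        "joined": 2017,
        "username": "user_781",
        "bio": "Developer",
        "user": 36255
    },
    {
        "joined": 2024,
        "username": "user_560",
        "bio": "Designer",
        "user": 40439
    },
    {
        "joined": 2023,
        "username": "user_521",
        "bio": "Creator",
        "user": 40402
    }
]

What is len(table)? 6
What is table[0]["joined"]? 2021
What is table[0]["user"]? 18913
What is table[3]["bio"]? "Developer"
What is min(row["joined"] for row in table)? 2017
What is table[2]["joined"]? 2017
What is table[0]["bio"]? "Writer"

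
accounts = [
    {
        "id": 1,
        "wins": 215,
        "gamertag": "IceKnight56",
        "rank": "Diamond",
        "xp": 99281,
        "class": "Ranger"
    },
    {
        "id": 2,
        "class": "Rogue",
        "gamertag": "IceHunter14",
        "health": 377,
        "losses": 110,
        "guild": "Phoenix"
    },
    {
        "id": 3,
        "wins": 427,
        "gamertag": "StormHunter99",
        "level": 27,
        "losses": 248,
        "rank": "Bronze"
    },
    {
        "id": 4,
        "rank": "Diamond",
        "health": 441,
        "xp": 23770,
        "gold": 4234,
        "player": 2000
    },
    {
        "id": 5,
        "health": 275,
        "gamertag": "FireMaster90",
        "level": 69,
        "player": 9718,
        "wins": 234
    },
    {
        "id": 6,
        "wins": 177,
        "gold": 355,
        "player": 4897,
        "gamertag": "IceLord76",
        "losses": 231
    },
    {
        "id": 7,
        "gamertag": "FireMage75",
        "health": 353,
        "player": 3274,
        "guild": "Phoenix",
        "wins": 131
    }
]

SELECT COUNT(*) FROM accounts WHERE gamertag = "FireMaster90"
1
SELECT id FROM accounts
[1, 2, 3, 4, 5, 6, 7]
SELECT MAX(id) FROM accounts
7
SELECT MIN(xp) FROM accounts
23770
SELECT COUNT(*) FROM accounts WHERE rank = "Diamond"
2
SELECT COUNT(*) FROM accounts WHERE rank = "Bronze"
1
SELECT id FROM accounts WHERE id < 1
[]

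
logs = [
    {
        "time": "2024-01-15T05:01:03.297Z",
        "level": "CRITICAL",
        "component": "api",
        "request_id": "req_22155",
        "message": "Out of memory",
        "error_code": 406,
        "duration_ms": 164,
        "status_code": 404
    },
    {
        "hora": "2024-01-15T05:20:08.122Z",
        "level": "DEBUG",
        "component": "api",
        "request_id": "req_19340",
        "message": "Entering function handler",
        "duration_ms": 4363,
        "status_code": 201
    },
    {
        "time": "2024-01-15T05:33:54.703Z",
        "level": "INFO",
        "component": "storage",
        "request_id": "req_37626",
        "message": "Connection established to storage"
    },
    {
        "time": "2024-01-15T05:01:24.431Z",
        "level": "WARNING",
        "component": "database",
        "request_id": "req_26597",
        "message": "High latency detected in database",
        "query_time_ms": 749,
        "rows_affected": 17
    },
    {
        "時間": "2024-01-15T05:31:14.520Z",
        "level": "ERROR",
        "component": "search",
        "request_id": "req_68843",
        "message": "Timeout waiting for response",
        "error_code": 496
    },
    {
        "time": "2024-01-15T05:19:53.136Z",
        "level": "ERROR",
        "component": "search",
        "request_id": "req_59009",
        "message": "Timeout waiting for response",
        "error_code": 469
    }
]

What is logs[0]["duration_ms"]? 164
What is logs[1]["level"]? "DEBUG"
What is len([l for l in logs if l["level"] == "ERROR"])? 2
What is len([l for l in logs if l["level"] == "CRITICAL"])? 1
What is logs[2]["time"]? "2024-01-15T05:33:54.703Z"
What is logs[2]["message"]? "Connection established to storage"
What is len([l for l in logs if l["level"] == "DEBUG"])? 1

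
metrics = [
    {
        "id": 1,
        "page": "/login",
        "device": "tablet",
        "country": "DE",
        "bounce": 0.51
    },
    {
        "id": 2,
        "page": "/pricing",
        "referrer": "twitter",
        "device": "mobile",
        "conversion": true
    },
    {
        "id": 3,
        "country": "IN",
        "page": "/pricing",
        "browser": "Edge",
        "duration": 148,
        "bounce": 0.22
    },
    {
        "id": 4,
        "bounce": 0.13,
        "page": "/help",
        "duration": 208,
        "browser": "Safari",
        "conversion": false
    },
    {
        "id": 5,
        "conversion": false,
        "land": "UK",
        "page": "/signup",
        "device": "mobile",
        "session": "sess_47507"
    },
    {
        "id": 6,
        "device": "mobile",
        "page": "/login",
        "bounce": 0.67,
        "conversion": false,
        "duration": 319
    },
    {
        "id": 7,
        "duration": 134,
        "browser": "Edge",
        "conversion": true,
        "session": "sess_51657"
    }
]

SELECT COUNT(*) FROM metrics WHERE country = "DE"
1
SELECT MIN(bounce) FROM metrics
0.13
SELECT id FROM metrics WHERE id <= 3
[1, 2, 3]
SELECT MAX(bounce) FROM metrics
0.67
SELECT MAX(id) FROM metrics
7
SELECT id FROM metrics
[1, 2, 3, 4, 5, 6, 7]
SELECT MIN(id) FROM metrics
1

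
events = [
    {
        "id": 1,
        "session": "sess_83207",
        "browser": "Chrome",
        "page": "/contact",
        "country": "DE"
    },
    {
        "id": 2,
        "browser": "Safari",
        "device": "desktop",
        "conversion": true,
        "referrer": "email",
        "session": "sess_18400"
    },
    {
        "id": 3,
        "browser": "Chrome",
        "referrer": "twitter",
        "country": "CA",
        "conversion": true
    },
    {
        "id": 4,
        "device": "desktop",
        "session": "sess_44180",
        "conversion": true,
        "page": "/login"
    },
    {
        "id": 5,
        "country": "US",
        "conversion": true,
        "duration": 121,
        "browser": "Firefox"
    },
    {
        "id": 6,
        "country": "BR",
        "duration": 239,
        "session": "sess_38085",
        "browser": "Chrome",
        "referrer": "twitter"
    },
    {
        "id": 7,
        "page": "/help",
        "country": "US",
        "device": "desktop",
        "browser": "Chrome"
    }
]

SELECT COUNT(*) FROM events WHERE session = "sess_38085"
1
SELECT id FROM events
[1, 2, 3, 4, 5, 6, 7]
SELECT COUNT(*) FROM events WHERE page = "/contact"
1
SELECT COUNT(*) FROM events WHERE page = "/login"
1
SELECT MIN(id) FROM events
1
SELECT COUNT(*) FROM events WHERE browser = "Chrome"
4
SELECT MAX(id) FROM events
7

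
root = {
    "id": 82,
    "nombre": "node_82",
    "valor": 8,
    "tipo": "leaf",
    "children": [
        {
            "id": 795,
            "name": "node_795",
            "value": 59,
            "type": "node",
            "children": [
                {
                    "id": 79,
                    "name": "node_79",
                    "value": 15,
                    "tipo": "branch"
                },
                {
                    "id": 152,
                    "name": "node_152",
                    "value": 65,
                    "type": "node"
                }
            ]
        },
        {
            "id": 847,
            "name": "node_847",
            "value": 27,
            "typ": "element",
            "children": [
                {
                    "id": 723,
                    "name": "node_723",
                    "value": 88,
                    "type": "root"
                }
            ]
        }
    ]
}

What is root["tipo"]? "leaf"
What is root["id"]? 82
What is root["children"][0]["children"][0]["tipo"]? "branch"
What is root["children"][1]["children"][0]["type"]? "root"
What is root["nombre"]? "node_82"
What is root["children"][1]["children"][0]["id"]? 723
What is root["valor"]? 8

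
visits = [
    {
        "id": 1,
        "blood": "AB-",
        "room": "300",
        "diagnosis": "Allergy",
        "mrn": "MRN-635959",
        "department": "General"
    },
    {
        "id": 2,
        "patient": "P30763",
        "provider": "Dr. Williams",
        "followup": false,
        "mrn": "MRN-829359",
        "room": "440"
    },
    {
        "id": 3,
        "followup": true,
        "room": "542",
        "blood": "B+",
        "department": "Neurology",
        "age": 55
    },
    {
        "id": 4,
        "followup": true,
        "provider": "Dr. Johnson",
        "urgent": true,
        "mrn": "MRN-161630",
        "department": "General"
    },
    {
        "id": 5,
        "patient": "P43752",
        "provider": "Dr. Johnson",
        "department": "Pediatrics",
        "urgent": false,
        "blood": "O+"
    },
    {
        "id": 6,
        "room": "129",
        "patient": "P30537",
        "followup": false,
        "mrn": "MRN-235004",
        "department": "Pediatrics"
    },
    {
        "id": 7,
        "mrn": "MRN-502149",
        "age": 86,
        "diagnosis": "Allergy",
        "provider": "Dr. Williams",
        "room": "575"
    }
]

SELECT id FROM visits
[1, 2, 3, 4, 5, 6, 7]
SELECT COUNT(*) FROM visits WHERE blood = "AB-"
1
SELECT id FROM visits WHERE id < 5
[1, 2, 3, 4]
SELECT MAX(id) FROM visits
7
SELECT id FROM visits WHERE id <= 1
[1]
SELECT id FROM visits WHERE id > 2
[3, 4, 5, 6, 7]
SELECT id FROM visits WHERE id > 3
[4, 5, 6, 7]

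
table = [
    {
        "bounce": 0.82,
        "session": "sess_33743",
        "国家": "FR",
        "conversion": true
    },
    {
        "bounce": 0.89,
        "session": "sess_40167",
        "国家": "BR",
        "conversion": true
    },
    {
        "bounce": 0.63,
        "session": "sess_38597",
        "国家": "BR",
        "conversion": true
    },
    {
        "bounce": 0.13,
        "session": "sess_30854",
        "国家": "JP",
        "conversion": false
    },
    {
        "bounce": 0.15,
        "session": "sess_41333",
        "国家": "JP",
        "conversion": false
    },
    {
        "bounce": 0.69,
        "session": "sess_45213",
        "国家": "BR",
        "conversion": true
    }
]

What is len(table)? 6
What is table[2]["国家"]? "BR"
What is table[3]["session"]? "sess_30854"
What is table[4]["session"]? "sess_41333"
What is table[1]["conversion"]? True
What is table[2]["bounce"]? 0.63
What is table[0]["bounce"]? 0.82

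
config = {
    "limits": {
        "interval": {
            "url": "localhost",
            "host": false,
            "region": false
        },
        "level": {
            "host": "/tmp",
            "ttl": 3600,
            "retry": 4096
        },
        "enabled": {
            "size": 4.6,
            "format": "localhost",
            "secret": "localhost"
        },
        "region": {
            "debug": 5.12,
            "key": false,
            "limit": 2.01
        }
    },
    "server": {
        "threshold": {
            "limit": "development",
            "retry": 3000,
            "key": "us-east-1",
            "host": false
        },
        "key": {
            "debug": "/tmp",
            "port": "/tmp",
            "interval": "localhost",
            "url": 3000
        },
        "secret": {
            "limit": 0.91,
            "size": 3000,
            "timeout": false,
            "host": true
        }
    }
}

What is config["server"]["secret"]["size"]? 3000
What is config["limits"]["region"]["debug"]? 5.12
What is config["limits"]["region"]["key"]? False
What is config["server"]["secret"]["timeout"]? False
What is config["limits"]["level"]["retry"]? 4096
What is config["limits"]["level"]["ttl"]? 3600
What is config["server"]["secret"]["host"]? True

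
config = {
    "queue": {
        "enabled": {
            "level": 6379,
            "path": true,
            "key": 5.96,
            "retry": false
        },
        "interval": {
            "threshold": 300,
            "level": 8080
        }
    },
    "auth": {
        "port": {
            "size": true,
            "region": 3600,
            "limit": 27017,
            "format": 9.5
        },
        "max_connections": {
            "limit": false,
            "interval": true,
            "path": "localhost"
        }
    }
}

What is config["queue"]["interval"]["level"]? 8080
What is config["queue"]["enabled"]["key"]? 5.96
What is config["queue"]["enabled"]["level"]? 6379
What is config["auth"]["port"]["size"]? True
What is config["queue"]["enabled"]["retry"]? False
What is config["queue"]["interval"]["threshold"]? 300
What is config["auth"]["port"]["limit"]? 27017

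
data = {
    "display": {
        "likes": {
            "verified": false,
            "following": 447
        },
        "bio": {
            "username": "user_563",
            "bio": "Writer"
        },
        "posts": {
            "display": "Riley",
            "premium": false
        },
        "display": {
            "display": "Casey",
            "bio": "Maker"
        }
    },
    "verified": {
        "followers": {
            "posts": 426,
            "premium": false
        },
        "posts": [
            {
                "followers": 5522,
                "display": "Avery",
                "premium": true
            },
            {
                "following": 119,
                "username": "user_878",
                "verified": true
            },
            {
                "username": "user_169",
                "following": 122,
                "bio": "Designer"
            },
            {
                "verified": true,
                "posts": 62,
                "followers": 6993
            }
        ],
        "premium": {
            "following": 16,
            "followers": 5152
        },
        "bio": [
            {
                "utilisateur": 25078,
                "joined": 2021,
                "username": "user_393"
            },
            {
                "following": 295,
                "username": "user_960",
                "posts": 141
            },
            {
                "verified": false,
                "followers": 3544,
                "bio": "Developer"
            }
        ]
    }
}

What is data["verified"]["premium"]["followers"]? 5152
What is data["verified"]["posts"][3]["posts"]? 62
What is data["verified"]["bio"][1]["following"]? 295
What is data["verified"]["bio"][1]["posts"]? 141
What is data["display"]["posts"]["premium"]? False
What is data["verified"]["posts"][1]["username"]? "user_878"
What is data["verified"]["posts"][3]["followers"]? 6993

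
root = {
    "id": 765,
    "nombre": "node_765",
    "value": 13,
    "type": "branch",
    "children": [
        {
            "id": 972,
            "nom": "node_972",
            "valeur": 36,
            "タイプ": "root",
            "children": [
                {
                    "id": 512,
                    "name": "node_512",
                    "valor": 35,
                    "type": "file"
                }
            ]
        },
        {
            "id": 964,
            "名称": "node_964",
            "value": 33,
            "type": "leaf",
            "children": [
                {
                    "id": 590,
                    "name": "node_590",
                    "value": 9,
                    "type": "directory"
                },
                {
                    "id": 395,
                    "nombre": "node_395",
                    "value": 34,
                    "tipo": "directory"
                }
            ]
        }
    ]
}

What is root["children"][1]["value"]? 33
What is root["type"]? "branch"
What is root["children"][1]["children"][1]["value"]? 34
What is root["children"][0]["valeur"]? 36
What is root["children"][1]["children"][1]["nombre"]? "node_395"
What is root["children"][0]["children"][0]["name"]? "node_512"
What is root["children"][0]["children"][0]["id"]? 512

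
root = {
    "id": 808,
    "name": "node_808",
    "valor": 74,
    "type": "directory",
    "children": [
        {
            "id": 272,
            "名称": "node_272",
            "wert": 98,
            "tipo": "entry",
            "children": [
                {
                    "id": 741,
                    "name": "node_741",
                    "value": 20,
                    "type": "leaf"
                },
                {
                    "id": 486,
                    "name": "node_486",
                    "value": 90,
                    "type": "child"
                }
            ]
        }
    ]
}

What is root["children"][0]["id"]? 272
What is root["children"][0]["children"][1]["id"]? 486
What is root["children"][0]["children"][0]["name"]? "node_741"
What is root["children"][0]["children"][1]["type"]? "child"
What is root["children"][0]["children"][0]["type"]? "leaf"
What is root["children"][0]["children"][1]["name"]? "node_486"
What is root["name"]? "node_808"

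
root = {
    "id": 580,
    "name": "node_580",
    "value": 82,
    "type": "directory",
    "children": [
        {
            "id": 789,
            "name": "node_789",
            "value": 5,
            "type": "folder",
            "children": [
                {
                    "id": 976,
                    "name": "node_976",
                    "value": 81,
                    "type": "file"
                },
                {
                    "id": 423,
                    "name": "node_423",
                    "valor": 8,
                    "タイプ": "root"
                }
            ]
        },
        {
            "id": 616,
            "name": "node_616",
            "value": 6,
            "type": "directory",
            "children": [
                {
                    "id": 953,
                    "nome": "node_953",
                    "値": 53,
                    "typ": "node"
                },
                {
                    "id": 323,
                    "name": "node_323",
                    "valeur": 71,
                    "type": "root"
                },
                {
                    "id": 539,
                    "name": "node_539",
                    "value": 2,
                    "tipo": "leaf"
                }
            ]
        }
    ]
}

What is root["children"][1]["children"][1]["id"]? 323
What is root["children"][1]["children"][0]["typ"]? "node"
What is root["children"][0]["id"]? 789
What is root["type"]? "directory"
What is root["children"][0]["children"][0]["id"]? 976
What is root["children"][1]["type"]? "directory"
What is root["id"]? 580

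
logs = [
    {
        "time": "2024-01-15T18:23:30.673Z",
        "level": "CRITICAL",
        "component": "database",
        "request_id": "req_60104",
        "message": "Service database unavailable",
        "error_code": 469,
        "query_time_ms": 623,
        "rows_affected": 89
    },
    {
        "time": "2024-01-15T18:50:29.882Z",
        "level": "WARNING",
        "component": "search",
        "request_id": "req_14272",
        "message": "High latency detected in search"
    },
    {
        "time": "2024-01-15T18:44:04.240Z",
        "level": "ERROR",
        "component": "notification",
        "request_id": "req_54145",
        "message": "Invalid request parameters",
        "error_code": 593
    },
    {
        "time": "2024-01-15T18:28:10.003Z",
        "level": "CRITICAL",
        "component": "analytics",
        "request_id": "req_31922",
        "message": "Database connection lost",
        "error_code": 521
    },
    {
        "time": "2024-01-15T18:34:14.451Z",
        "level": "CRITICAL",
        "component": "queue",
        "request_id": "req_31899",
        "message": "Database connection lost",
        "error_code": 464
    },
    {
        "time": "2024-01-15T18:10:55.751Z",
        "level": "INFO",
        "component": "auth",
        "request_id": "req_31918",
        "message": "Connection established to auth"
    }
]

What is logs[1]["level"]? "WARNING"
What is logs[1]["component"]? "search"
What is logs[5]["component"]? "auth"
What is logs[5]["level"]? "INFO"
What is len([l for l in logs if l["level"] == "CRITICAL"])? 3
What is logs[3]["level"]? "CRITICAL"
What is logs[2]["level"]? "ERROR"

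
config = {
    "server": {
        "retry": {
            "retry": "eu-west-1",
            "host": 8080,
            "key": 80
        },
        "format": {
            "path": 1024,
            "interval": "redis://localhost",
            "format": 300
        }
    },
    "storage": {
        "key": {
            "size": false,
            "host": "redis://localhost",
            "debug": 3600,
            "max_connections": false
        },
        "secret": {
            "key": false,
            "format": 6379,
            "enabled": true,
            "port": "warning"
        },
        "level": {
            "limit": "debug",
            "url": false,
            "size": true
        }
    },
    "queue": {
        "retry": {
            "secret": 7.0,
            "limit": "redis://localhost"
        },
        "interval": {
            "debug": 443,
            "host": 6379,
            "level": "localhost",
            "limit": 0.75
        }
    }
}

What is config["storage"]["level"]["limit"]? "debug"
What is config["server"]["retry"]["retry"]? "eu-west-1"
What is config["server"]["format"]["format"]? 300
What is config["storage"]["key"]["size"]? False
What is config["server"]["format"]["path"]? 1024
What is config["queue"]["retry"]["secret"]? 7.0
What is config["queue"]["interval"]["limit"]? 0.75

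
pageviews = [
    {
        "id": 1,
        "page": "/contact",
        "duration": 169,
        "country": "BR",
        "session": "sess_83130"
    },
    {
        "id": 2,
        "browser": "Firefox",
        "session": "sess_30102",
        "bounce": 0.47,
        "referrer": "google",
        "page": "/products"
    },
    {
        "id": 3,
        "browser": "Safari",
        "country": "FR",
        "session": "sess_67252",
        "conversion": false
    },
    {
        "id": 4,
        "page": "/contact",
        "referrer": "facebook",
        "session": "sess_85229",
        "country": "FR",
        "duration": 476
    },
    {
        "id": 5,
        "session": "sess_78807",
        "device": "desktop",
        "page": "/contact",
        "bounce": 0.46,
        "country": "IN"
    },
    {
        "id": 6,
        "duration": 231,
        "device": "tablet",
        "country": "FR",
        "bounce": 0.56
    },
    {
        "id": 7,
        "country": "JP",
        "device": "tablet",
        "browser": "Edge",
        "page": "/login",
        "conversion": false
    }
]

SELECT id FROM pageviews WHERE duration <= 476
[1, 4, 6]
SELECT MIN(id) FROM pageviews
1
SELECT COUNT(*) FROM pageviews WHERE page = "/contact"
3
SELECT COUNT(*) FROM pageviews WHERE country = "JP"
1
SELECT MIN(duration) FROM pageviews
169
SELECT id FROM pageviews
[1, 2, 3, 4, 5, 6, 7]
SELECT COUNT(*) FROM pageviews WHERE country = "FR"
3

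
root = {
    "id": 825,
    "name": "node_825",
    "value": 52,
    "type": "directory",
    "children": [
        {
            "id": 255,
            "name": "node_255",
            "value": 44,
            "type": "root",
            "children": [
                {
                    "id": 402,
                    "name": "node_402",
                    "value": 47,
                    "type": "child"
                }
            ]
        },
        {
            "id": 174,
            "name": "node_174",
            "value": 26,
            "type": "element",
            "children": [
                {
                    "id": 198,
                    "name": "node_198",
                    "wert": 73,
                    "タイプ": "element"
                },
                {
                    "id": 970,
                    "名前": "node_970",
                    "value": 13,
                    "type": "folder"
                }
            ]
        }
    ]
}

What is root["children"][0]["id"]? 255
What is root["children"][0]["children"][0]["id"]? 402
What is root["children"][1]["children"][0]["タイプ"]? "element"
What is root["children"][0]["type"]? "root"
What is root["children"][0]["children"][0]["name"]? "node_402"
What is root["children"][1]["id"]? 174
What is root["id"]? 825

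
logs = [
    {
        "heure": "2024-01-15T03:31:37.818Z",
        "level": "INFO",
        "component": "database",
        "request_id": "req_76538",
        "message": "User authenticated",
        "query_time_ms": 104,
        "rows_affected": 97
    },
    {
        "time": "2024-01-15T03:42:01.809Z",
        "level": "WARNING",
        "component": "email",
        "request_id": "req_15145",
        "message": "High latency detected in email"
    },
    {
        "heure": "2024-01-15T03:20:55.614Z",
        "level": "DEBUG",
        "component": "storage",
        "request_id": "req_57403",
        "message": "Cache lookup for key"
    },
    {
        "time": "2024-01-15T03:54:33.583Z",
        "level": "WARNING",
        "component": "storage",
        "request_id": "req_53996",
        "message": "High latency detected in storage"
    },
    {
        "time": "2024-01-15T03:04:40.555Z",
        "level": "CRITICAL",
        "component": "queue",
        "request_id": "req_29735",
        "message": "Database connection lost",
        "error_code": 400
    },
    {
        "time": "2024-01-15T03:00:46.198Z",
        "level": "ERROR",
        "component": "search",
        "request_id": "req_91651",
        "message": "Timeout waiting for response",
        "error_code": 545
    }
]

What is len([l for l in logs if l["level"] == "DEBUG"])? 1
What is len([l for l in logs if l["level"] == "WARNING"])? 2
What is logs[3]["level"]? "WARNING"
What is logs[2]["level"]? "DEBUG"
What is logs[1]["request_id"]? "req_15145"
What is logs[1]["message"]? "High latency detected in email"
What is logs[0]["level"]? "INFO"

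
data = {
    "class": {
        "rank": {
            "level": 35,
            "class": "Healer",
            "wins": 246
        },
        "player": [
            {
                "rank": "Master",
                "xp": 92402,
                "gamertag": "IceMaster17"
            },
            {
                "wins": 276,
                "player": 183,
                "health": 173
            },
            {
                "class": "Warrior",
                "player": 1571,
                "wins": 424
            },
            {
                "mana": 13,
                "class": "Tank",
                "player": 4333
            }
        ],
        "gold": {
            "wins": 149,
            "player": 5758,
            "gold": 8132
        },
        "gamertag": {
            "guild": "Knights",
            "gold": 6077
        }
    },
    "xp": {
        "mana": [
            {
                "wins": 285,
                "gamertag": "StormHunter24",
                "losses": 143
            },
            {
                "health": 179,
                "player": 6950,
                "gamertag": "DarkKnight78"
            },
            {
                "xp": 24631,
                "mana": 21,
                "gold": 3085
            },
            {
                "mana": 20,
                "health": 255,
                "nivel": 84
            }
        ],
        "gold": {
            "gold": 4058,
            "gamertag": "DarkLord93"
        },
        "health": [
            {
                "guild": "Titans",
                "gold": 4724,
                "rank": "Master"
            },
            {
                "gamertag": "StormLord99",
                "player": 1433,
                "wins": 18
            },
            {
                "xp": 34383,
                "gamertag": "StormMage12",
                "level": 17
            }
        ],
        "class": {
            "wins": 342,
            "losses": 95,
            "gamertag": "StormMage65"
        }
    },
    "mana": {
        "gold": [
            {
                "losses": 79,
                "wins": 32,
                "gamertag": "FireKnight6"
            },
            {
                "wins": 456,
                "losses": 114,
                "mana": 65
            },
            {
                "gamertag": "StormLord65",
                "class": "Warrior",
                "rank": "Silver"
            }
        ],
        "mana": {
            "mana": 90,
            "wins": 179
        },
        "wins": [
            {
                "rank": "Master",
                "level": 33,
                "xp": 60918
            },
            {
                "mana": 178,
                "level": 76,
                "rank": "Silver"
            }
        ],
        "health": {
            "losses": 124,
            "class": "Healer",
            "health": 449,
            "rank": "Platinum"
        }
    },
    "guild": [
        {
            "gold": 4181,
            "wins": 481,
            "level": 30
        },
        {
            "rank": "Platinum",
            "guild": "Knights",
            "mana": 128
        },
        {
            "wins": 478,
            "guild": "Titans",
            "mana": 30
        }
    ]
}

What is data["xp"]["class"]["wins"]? 342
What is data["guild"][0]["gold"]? 4181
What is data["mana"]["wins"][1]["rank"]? "Silver"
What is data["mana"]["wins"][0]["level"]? 33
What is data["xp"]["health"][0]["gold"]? 4724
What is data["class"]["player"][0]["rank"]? "Master"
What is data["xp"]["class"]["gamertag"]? "StormMage65"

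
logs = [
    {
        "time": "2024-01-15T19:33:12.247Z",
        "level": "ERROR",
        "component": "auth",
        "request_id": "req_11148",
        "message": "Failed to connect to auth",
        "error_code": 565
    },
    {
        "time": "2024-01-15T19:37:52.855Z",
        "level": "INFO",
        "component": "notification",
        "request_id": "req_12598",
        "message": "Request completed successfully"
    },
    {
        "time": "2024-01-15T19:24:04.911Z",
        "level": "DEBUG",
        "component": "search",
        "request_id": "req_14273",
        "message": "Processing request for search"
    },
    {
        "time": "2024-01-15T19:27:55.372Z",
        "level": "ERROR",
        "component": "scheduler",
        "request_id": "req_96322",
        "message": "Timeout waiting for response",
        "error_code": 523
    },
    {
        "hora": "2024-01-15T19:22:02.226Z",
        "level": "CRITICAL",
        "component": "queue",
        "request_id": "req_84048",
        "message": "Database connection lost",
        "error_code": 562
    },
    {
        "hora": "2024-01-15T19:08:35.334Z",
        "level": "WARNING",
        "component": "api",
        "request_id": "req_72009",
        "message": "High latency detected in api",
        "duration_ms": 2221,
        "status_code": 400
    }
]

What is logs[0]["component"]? "auth"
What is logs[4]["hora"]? "2024-01-15T19:22:02.226Z"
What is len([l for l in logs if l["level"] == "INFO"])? 1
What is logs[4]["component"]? "queue"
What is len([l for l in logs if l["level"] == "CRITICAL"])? 1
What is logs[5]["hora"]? "2024-01-15T19:08:35.334Z"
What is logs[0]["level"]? "ERROR"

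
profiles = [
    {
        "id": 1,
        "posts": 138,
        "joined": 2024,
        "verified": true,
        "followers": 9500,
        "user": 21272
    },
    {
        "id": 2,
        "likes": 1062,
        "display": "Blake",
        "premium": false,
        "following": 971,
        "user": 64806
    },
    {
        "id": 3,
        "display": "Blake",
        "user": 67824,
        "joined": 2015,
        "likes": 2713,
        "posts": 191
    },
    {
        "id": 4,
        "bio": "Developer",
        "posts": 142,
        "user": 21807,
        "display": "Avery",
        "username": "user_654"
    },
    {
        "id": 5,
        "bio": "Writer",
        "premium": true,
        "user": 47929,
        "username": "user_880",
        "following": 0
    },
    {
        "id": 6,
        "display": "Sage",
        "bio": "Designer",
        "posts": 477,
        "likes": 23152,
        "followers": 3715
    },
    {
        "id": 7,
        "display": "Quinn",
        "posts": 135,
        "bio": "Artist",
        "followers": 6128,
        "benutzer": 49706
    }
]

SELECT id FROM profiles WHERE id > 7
[]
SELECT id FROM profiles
[1, 2, 3, 4, 5, 6, 7]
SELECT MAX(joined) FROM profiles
2024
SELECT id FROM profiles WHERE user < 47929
[1, 4]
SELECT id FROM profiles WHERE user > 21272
[2, 3, 4, 5]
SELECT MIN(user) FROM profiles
21272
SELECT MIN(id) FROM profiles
1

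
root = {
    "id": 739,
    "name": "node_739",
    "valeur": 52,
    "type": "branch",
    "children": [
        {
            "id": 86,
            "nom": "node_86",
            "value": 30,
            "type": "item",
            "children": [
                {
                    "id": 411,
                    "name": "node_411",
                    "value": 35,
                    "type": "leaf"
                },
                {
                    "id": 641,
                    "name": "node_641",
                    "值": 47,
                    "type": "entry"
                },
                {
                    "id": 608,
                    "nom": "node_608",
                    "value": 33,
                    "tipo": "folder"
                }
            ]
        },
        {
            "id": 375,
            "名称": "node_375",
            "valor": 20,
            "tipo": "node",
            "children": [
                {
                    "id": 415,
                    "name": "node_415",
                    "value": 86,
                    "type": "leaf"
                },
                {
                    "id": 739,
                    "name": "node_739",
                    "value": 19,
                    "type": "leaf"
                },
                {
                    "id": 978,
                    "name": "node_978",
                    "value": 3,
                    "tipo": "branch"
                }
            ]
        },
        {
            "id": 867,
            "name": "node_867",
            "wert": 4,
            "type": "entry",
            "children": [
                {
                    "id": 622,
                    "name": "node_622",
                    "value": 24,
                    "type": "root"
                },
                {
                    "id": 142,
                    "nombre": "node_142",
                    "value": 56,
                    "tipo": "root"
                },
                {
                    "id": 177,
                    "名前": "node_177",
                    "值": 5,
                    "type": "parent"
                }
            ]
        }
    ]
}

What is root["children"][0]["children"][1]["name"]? "node_641"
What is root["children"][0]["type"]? "item"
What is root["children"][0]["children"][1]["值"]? 47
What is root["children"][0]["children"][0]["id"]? 411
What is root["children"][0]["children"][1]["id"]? 641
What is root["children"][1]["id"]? 375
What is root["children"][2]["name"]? "node_867"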